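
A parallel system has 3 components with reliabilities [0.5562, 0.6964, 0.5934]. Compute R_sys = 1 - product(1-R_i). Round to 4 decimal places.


Components: [0.5562, 0.6964, 0.5934]
(1 - 0.5562) = 0.4438, running product = 0.4438
(1 - 0.6964) = 0.3036, running product = 0.1347
(1 - 0.5934) = 0.4066, running product = 0.0548
Product of (1-R_i) = 0.0548
R_sys = 1 - 0.0548 = 0.9452

0.9452


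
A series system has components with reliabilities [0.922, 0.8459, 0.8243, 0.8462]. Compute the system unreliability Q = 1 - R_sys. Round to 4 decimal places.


Components: [0.922, 0.8459, 0.8243, 0.8462]
After component 1: product = 0.922
After component 2: product = 0.7799
After component 3: product = 0.6429
After component 4: product = 0.544
R_sys = 0.544
Q = 1 - 0.544 = 0.456

0.456


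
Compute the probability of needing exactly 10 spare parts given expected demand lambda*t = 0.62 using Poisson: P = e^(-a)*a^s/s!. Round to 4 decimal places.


a = 0.62, s = 10
e^(-a) = e^(-0.62) = 0.5379
a^s = 0.62^10 = 0.0084
s! = 3628800
P = 0.5379 * 0.0084 / 3628800
P = 0.0

0.0


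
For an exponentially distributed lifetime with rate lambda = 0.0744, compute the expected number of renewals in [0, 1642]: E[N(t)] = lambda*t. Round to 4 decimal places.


lambda = 0.0744
t = 1642
E[N(t)] = lambda * t
E[N(t)] = 0.0744 * 1642
E[N(t)] = 122.1648

122.1648


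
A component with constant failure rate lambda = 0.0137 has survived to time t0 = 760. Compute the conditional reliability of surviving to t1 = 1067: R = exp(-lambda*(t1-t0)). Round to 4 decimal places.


lambda = 0.0137
t0 = 760, t1 = 1067
t1 - t0 = 307
lambda * (t1-t0) = 0.0137 * 307 = 4.2059
R = exp(-4.2059)
R = 0.0149

0.0149


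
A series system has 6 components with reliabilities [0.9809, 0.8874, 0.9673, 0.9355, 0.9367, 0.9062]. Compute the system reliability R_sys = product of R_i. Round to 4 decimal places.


Components: [0.9809, 0.8874, 0.9673, 0.9355, 0.9367, 0.9062]
After component 1 (R=0.9809): product = 0.9809
After component 2 (R=0.8874): product = 0.8705
After component 3 (R=0.9673): product = 0.842
After component 4 (R=0.9355): product = 0.7877
After component 5 (R=0.9367): product = 0.7378
After component 6 (R=0.9062): product = 0.6686
R_sys = 0.6686

0.6686


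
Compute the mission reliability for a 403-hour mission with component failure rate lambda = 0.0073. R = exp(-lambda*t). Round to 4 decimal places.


lambda = 0.0073
mission_time = 403
lambda * t = 0.0073 * 403 = 2.9419
R = exp(-2.9419)
R = 0.0528

0.0528


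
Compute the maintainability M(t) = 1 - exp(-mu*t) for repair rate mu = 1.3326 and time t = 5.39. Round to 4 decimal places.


mu = 1.3326, t = 5.39
mu * t = 1.3326 * 5.39 = 7.1827
exp(-7.1827) = 0.0008
M(t) = 1 - 0.0008
M(t) = 0.9992

0.9992


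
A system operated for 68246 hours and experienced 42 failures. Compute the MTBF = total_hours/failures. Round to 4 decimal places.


total_hours = 68246
failures = 42
MTBF = 68246 / 42
MTBF = 1624.9048

1624.9048


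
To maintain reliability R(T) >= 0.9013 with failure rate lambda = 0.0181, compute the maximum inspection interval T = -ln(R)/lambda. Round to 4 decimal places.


R_target = 0.9013
lambda = 0.0181
-ln(0.9013) = 0.1039
T = 0.1039 / 0.0181
T = 5.7413

5.7413


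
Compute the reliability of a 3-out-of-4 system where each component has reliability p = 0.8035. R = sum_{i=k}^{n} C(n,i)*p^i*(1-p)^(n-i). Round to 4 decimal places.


k = 3, n = 4, p = 0.8035
i=3: C(4,3)=4 * 0.8035^3 * 0.1965^1 = 0.4077
i=4: C(4,4)=1 * 0.8035^4 * 0.1965^0 = 0.4168
R = sum of terms = 0.8246

0.8246


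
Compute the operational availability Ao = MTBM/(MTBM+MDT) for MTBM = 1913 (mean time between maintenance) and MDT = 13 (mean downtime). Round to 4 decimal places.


MTBM = 1913
MDT = 13
MTBM + MDT = 1926
Ao = 1913 / 1926
Ao = 0.9933

0.9933


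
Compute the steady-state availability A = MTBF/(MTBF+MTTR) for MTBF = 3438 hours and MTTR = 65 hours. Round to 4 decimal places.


MTBF = 3438
MTTR = 65
MTBF + MTTR = 3503
A = 3438 / 3503
A = 0.9814

0.9814


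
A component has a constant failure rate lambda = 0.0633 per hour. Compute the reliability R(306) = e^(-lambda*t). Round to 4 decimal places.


lambda = 0.0633
t = 306
lambda * t = 19.3698
R(t) = e^(-19.3698)
R(t) = 0.0

0.0


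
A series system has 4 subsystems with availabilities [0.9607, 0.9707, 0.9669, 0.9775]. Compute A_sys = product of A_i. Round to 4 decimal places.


Subsystems: [0.9607, 0.9707, 0.9669, 0.9775]
After subsystem 1 (A=0.9607): product = 0.9607
After subsystem 2 (A=0.9707): product = 0.9326
After subsystem 3 (A=0.9669): product = 0.9017
After subsystem 4 (A=0.9775): product = 0.8814
A_sys = 0.8814

0.8814


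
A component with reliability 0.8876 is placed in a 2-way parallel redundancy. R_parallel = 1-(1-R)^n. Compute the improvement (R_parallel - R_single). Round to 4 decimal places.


R_single = 0.8876, n = 2
1 - R_single = 0.1124
(1 - R_single)^n = 0.1124^2 = 0.0126
R_parallel = 1 - 0.0126 = 0.9874
Improvement = 0.9874 - 0.8876
Improvement = 0.0998

0.0998


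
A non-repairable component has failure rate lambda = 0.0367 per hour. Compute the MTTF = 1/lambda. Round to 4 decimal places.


lambda = 0.0367
MTTF = 1 / 0.0367
MTTF = 27.248

27.248


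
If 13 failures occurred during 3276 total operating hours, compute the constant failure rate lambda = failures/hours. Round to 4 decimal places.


failures = 13
total_hours = 3276
lambda = 13 / 3276
lambda = 0.004

0.004


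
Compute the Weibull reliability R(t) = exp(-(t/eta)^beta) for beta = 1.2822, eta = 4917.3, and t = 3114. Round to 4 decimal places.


beta = 1.2822, eta = 4917.3, t = 3114
t/eta = 3114 / 4917.3 = 0.6333
(t/eta)^beta = 0.6333^1.2822 = 0.5567
R(t) = exp(-0.5567)
R(t) = 0.5731

0.5731


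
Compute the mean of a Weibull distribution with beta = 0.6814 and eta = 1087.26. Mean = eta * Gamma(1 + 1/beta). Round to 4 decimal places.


beta = 0.6814, eta = 1087.26
1/beta = 1.4676
1 + 1/beta = 2.4676
Gamma(2.4676) = 1.2997
Mean = 1087.26 * 1.2997
Mean = 1413.1161

1413.1161


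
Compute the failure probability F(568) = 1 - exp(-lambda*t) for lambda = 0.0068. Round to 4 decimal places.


lambda = 0.0068, t = 568
lambda * t = 3.8624
exp(-3.8624) = 0.021
F(t) = 1 - 0.021
F(t) = 0.979

0.979


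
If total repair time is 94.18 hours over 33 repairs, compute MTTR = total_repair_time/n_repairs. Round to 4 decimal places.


total_repair_time = 94.18
n_repairs = 33
MTTR = 94.18 / 33
MTTR = 2.8539

2.8539


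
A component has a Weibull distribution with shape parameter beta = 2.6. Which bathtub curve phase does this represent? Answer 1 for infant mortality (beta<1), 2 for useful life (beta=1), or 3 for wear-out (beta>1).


beta = 2.6
Compare beta to 1:
beta < 1 => infant mortality (phase 1)
beta = 1 => useful life (phase 2)
beta > 1 => wear-out (phase 3)
Since beta = 2.6, this is wear-out (increasing failure rate)
Phase = 3

3


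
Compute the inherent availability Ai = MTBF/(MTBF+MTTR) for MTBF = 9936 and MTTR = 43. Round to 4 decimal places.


MTBF = 9936
MTTR = 43
MTBF + MTTR = 9979
Ai = 9936 / 9979
Ai = 0.9957

0.9957


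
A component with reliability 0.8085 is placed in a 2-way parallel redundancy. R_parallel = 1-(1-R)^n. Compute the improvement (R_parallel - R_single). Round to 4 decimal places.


R_single = 0.8085, n = 2
1 - R_single = 0.1915
(1 - R_single)^n = 0.1915^2 = 0.0367
R_parallel = 1 - 0.0367 = 0.9633
Improvement = 0.9633 - 0.8085
Improvement = 0.1548

0.1548


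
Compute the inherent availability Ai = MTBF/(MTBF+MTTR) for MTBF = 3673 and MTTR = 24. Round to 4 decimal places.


MTBF = 3673
MTTR = 24
MTBF + MTTR = 3697
Ai = 3673 / 3697
Ai = 0.9935

0.9935


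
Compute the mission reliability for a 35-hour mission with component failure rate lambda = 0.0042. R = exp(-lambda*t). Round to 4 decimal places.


lambda = 0.0042
mission_time = 35
lambda * t = 0.0042 * 35 = 0.147
R = exp(-0.147)
R = 0.8633

0.8633


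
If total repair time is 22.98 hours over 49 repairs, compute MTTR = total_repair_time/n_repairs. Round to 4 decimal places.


total_repair_time = 22.98
n_repairs = 49
MTTR = 22.98 / 49
MTTR = 0.469

0.469


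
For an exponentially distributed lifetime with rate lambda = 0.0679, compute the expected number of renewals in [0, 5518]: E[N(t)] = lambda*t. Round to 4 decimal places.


lambda = 0.0679
t = 5518
E[N(t)] = lambda * t
E[N(t)] = 0.0679 * 5518
E[N(t)] = 374.6722

374.6722


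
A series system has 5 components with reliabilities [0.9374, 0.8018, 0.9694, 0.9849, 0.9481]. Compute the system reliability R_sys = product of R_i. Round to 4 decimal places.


Components: [0.9374, 0.8018, 0.9694, 0.9849, 0.9481]
After component 1 (R=0.9374): product = 0.9374
After component 2 (R=0.8018): product = 0.7516
After component 3 (R=0.9694): product = 0.7286
After component 4 (R=0.9849): product = 0.7176
After component 5 (R=0.9481): product = 0.6804
R_sys = 0.6804

0.6804


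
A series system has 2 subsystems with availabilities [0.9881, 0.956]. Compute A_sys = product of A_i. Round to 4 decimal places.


Subsystems: [0.9881, 0.956]
After subsystem 1 (A=0.9881): product = 0.9881
After subsystem 2 (A=0.956): product = 0.9446
A_sys = 0.9446

0.9446


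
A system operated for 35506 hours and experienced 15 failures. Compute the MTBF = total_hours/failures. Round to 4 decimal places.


total_hours = 35506
failures = 15
MTBF = 35506 / 15
MTBF = 2367.0667

2367.0667


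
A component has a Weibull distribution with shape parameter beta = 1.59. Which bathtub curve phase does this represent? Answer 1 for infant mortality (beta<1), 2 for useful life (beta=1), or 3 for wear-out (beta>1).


beta = 1.59
Compare beta to 1:
beta < 1 => infant mortality (phase 1)
beta = 1 => useful life (phase 2)
beta > 1 => wear-out (phase 3)
Since beta = 1.59, this is wear-out (increasing failure rate)
Phase = 3

3


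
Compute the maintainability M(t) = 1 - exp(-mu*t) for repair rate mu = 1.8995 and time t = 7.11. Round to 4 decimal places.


mu = 1.8995, t = 7.11
mu * t = 1.8995 * 7.11 = 13.5054
exp(-13.5054) = 0.0
M(t) = 1 - 0.0
M(t) = 1.0

1.0


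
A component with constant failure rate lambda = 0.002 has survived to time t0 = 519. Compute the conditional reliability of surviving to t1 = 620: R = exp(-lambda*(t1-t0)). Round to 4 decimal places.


lambda = 0.002
t0 = 519, t1 = 620
t1 - t0 = 101
lambda * (t1-t0) = 0.002 * 101 = 0.202
R = exp(-0.202)
R = 0.8171

0.8171


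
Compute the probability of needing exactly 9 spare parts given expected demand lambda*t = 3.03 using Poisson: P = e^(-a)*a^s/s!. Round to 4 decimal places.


a = 3.03, s = 9
e^(-a) = e^(-3.03) = 0.0483
a^s = 3.03^9 = 21527.0072
s! = 362880
P = 0.0483 * 21527.0072 / 362880
P = 0.0029

0.0029


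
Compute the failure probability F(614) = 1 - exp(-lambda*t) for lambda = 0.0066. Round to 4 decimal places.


lambda = 0.0066, t = 614
lambda * t = 4.0524
exp(-4.0524) = 0.0174
F(t) = 1 - 0.0174
F(t) = 0.9826

0.9826


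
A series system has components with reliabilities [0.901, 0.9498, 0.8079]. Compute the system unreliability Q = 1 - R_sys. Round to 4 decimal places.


Components: [0.901, 0.9498, 0.8079]
After component 1: product = 0.901
After component 2: product = 0.8558
After component 3: product = 0.6914
R_sys = 0.6914
Q = 1 - 0.6914 = 0.3086

0.3086


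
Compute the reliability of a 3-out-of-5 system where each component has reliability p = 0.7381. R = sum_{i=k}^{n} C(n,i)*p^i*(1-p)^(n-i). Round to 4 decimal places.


k = 3, n = 5, p = 0.7381
i=3: C(5,3)=10 * 0.7381^3 * 0.2619^2 = 0.2758
i=4: C(5,4)=5 * 0.7381^4 * 0.2619^1 = 0.3887
i=5: C(5,5)=1 * 0.7381^5 * 0.2619^0 = 0.2191
R = sum of terms = 0.8835

0.8835


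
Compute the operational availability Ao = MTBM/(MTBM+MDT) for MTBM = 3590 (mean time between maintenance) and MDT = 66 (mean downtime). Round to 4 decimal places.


MTBM = 3590
MDT = 66
MTBM + MDT = 3656
Ao = 3590 / 3656
Ao = 0.9819

0.9819


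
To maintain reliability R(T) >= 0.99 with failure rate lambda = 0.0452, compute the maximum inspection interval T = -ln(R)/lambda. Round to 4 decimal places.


R_target = 0.99
lambda = 0.0452
-ln(0.99) = 0.0101
T = 0.0101 / 0.0452
T = 0.2224

0.2224


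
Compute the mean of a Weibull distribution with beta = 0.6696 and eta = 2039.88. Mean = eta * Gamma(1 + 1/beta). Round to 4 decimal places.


beta = 0.6696, eta = 2039.88
1/beta = 1.4934
1 + 1/beta = 2.4934
Gamma(2.4934) = 1.3232
Mean = 2039.88 * 1.3232
Mean = 2699.223

2699.223


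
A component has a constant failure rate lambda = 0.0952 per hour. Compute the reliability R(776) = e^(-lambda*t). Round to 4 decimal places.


lambda = 0.0952
t = 776
lambda * t = 73.8752
R(t) = e^(-73.8752)
R(t) = 0.0

0.0


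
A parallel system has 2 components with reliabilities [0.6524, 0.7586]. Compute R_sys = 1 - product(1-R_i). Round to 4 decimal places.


Components: [0.6524, 0.7586]
(1 - 0.6524) = 0.3476, running product = 0.3476
(1 - 0.7586) = 0.2414, running product = 0.0839
Product of (1-R_i) = 0.0839
R_sys = 1 - 0.0839 = 0.9161

0.9161


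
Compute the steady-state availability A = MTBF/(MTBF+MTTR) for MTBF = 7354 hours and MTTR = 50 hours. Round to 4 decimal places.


MTBF = 7354
MTTR = 50
MTBF + MTTR = 7404
A = 7354 / 7404
A = 0.9932

0.9932


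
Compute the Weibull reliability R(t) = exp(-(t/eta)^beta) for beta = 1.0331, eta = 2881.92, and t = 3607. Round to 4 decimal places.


beta = 1.0331, eta = 2881.92, t = 3607
t/eta = 3607 / 2881.92 = 1.2516
(t/eta)^beta = 1.2516^1.0331 = 1.2609
R(t) = exp(-1.2609)
R(t) = 0.2834

0.2834


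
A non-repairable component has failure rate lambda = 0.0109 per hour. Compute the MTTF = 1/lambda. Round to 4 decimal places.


lambda = 0.0109
MTTF = 1 / 0.0109
MTTF = 91.7431

91.7431


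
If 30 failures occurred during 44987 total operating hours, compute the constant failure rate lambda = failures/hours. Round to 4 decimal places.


failures = 30
total_hours = 44987
lambda = 30 / 44987
lambda = 0.0007

0.0007


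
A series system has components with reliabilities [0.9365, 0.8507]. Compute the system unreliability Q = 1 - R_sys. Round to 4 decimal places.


Components: [0.9365, 0.8507]
After component 1: product = 0.9365
After component 2: product = 0.7967
R_sys = 0.7967
Q = 1 - 0.7967 = 0.2033

0.2033


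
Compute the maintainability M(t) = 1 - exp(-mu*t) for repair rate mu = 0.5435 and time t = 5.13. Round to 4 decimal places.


mu = 0.5435, t = 5.13
mu * t = 0.5435 * 5.13 = 2.7882
exp(-2.7882) = 0.0615
M(t) = 1 - 0.0615
M(t) = 0.9385

0.9385


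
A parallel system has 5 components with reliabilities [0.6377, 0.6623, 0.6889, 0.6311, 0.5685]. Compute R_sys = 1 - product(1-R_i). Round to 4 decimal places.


Components: [0.6377, 0.6623, 0.6889, 0.6311, 0.5685]
(1 - 0.6377) = 0.3623, running product = 0.3623
(1 - 0.6623) = 0.3377, running product = 0.1223
(1 - 0.6889) = 0.3111, running product = 0.0381
(1 - 0.6311) = 0.3689, running product = 0.014
(1 - 0.5685) = 0.4315, running product = 0.0061
Product of (1-R_i) = 0.0061
R_sys = 1 - 0.0061 = 0.9939

0.9939


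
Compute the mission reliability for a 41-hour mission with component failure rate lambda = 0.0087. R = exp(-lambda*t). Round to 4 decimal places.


lambda = 0.0087
mission_time = 41
lambda * t = 0.0087 * 41 = 0.3567
R = exp(-0.3567)
R = 0.7

0.7


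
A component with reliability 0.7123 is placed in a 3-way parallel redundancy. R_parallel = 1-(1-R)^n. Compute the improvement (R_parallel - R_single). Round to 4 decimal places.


R_single = 0.7123, n = 3
1 - R_single = 0.2877
(1 - R_single)^n = 0.2877^3 = 0.0238
R_parallel = 1 - 0.0238 = 0.9762
Improvement = 0.9762 - 0.7123
Improvement = 0.2639

0.2639


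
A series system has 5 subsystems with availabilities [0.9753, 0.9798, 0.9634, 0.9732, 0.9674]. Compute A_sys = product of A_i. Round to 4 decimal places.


Subsystems: [0.9753, 0.9798, 0.9634, 0.9732, 0.9674]
After subsystem 1 (A=0.9753): product = 0.9753
After subsystem 2 (A=0.9798): product = 0.9556
After subsystem 3 (A=0.9634): product = 0.9206
After subsystem 4 (A=0.9732): product = 0.896
After subsystem 5 (A=0.9674): product = 0.8667
A_sys = 0.8667

0.8667


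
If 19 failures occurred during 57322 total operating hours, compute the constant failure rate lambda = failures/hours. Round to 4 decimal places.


failures = 19
total_hours = 57322
lambda = 19 / 57322
lambda = 0.0003

0.0003


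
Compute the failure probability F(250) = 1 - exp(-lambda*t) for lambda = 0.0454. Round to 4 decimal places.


lambda = 0.0454, t = 250
lambda * t = 11.35
exp(-11.35) = 0.0
F(t) = 1 - 0.0
F(t) = 1.0

1.0


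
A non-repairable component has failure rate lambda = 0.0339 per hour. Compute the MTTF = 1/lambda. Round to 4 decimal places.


lambda = 0.0339
MTTF = 1 / 0.0339
MTTF = 29.4985

29.4985


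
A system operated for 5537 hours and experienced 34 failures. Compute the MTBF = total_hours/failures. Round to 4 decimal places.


total_hours = 5537
failures = 34
MTBF = 5537 / 34
MTBF = 162.8529

162.8529


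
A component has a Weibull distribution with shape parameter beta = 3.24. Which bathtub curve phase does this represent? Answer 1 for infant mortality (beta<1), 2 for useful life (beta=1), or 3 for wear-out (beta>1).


beta = 3.24
Compare beta to 1:
beta < 1 => infant mortality (phase 1)
beta = 1 => useful life (phase 2)
beta > 1 => wear-out (phase 3)
Since beta = 3.24, this is wear-out (increasing failure rate)
Phase = 3

3


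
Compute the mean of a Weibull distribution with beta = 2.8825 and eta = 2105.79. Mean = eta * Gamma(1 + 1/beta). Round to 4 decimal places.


beta = 2.8825, eta = 2105.79
1/beta = 0.3469
1 + 1/beta = 1.3469
Gamma(1.3469) = 0.8915
Mean = 2105.79 * 0.8915
Mean = 1877.2458

1877.2458


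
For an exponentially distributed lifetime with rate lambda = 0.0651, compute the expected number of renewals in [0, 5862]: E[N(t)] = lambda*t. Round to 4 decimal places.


lambda = 0.0651
t = 5862
E[N(t)] = lambda * t
E[N(t)] = 0.0651 * 5862
E[N(t)] = 381.6162

381.6162


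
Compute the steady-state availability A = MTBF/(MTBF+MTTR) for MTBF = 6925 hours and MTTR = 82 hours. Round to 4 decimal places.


MTBF = 6925
MTTR = 82
MTBF + MTTR = 7007
A = 6925 / 7007
A = 0.9883

0.9883


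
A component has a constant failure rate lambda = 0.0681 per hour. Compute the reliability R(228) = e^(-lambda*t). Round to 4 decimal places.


lambda = 0.0681
t = 228
lambda * t = 15.5268
R(t) = e^(-15.5268)
R(t) = 0.0

0.0


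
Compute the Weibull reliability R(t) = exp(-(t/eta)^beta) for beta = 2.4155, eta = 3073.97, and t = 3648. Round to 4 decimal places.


beta = 2.4155, eta = 3073.97, t = 3648
t/eta = 3648 / 3073.97 = 1.1867
(t/eta)^beta = 1.1867^2.4155 = 1.5122
R(t) = exp(-1.5122)
R(t) = 0.2204

0.2204


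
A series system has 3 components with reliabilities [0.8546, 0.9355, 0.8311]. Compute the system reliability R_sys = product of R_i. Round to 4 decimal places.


Components: [0.8546, 0.9355, 0.8311]
After component 1 (R=0.8546): product = 0.8546
After component 2 (R=0.9355): product = 0.7995
After component 3 (R=0.8311): product = 0.6644
R_sys = 0.6644

0.6644


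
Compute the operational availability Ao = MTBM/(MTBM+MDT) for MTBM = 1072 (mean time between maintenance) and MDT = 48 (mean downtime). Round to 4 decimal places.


MTBM = 1072
MDT = 48
MTBM + MDT = 1120
Ao = 1072 / 1120
Ao = 0.9571

0.9571


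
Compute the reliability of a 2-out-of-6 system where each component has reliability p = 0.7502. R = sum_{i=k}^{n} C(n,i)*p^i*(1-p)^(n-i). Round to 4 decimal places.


k = 2, n = 6, p = 0.7502
i=2: C(6,2)=15 * 0.7502^2 * 0.2498^4 = 0.0329
i=3: C(6,3)=20 * 0.7502^3 * 0.2498^3 = 0.1316
i=4: C(6,4)=15 * 0.7502^4 * 0.2498^2 = 0.2965
i=5: C(6,5)=6 * 0.7502^5 * 0.2498^1 = 0.3561
i=6: C(6,6)=1 * 0.7502^6 * 0.2498^0 = 0.1783
R = sum of terms = 0.9954

0.9954


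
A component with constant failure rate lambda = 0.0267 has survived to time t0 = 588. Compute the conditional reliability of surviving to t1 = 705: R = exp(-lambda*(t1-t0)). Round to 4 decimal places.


lambda = 0.0267
t0 = 588, t1 = 705
t1 - t0 = 117
lambda * (t1-t0) = 0.0267 * 117 = 3.1239
R = exp(-3.1239)
R = 0.044

0.044


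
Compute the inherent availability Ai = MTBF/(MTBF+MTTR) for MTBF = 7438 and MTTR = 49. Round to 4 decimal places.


MTBF = 7438
MTTR = 49
MTBF + MTTR = 7487
Ai = 7438 / 7487
Ai = 0.9935

0.9935


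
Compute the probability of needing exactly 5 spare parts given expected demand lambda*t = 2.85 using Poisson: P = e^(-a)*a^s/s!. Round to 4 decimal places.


a = 2.85, s = 5
e^(-a) = e^(-2.85) = 0.0578
a^s = 2.85^5 = 188.0288
s! = 120
P = 0.0578 * 188.0288 / 120
P = 0.0906

0.0906


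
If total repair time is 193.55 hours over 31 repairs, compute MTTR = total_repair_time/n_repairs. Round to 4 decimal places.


total_repair_time = 193.55
n_repairs = 31
MTTR = 193.55 / 31
MTTR = 6.2435

6.2435


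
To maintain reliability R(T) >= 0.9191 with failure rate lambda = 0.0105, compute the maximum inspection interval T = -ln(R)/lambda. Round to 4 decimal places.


R_target = 0.9191
lambda = 0.0105
-ln(0.9191) = 0.0844
T = 0.0844 / 0.0105
T = 8.0343

8.0343


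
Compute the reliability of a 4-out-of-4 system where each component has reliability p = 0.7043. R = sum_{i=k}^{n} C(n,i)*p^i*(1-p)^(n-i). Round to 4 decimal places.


k = 4, n = 4, p = 0.7043
i=4: C(4,4)=1 * 0.7043^4 * 0.2957^0 = 0.2461
R = sum of terms = 0.2461

0.2461


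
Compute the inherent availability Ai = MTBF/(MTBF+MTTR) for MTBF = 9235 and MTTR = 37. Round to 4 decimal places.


MTBF = 9235
MTTR = 37
MTBF + MTTR = 9272
Ai = 9235 / 9272
Ai = 0.996

0.996


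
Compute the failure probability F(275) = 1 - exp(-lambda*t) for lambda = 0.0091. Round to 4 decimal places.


lambda = 0.0091, t = 275
lambda * t = 2.5025
exp(-2.5025) = 0.0819
F(t) = 1 - 0.0819
F(t) = 0.9181

0.9181


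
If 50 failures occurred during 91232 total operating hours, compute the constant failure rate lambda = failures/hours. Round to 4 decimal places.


failures = 50
total_hours = 91232
lambda = 50 / 91232
lambda = 0.0005

0.0005


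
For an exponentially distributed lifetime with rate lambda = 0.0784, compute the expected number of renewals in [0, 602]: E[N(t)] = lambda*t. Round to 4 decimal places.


lambda = 0.0784
t = 602
E[N(t)] = lambda * t
E[N(t)] = 0.0784 * 602
E[N(t)] = 47.1968

47.1968


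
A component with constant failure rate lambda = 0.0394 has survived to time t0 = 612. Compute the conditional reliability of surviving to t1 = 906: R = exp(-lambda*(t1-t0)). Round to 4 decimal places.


lambda = 0.0394
t0 = 612, t1 = 906
t1 - t0 = 294
lambda * (t1-t0) = 0.0394 * 294 = 11.5836
R = exp(-11.5836)
R = 0.0

0.0


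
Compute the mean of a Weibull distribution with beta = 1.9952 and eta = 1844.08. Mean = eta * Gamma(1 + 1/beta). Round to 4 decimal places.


beta = 1.9952, eta = 1844.08
1/beta = 0.5012
1 + 1/beta = 1.5012
Gamma(1.5012) = 0.8863
Mean = 1844.08 * 0.8863
Mean = 1634.3462

1634.3462


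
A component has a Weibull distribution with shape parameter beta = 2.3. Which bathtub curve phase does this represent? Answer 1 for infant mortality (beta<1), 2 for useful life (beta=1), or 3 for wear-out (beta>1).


beta = 2.3
Compare beta to 1:
beta < 1 => infant mortality (phase 1)
beta = 1 => useful life (phase 2)
beta > 1 => wear-out (phase 3)
Since beta = 2.3, this is wear-out (increasing failure rate)
Phase = 3

3


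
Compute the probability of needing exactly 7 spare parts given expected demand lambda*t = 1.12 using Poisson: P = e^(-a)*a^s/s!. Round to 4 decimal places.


a = 1.12, s = 7
e^(-a) = e^(-1.12) = 0.3263
a^s = 1.12^7 = 2.2107
s! = 5040
P = 0.3263 * 2.2107 / 5040
P = 0.0001

0.0001


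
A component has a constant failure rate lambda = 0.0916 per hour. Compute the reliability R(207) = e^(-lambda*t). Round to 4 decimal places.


lambda = 0.0916
t = 207
lambda * t = 18.9612
R(t) = e^(-18.9612)
R(t) = 0.0

0.0


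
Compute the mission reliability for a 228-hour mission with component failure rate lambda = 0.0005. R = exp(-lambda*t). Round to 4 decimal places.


lambda = 0.0005
mission_time = 228
lambda * t = 0.0005 * 228 = 0.114
R = exp(-0.114)
R = 0.8923

0.8923


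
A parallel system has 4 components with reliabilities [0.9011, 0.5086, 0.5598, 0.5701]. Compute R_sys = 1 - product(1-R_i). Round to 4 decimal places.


Components: [0.9011, 0.5086, 0.5598, 0.5701]
(1 - 0.9011) = 0.0989, running product = 0.0989
(1 - 0.5086) = 0.4914, running product = 0.0486
(1 - 0.5598) = 0.4402, running product = 0.0214
(1 - 0.5701) = 0.4299, running product = 0.0092
Product of (1-R_i) = 0.0092
R_sys = 1 - 0.0092 = 0.9908

0.9908


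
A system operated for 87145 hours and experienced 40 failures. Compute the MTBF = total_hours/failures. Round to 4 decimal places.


total_hours = 87145
failures = 40
MTBF = 87145 / 40
MTBF = 2178.625

2178.625


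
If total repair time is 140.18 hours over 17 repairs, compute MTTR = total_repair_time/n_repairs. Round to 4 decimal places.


total_repair_time = 140.18
n_repairs = 17
MTTR = 140.18 / 17
MTTR = 8.2459

8.2459


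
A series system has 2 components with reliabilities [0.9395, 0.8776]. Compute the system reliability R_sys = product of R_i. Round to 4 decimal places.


Components: [0.9395, 0.8776]
After component 1 (R=0.9395): product = 0.9395
After component 2 (R=0.8776): product = 0.8245
R_sys = 0.8245

0.8245


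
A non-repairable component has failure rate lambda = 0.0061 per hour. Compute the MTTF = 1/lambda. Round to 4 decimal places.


lambda = 0.0061
MTTF = 1 / 0.0061
MTTF = 163.9344

163.9344


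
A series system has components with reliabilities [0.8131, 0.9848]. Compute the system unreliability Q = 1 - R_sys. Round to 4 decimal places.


Components: [0.8131, 0.9848]
After component 1: product = 0.8131
After component 2: product = 0.8007
R_sys = 0.8007
Q = 1 - 0.8007 = 0.1993

0.1993


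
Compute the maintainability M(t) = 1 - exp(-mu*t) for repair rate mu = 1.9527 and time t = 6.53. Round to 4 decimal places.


mu = 1.9527, t = 6.53
mu * t = 1.9527 * 6.53 = 12.7511
exp(-12.7511) = 0.0
M(t) = 1 - 0.0
M(t) = 1.0

1.0


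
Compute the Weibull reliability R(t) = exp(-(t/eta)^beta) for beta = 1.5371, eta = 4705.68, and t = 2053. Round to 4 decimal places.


beta = 1.5371, eta = 4705.68, t = 2053
t/eta = 2053 / 4705.68 = 0.4363
(t/eta)^beta = 0.4363^1.5371 = 0.2794
R(t) = exp(-0.2794)
R(t) = 0.7562

0.7562


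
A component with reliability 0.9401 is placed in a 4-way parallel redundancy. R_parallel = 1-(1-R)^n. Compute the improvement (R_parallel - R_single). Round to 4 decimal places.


R_single = 0.9401, n = 4
1 - R_single = 0.0599
(1 - R_single)^n = 0.0599^4 = 0.0
R_parallel = 1 - 0.0 = 1.0
Improvement = 1.0 - 0.9401
Improvement = 0.0599

0.0599


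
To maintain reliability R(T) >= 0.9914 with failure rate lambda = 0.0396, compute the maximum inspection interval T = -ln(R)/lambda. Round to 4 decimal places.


R_target = 0.9914
lambda = 0.0396
-ln(0.9914) = 0.0086
T = 0.0086 / 0.0396
T = 0.2181

0.2181


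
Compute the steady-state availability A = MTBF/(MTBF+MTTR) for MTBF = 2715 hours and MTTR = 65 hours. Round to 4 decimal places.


MTBF = 2715
MTTR = 65
MTBF + MTTR = 2780
A = 2715 / 2780
A = 0.9766

0.9766


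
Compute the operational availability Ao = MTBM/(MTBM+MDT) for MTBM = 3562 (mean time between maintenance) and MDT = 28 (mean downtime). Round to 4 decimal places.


MTBM = 3562
MDT = 28
MTBM + MDT = 3590
Ao = 3562 / 3590
Ao = 0.9922

0.9922


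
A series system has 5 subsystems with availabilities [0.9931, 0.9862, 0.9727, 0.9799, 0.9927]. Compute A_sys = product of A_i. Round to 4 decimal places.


Subsystems: [0.9931, 0.9862, 0.9727, 0.9799, 0.9927]
After subsystem 1 (A=0.9931): product = 0.9931
After subsystem 2 (A=0.9862): product = 0.9794
After subsystem 3 (A=0.9727): product = 0.9527
After subsystem 4 (A=0.9799): product = 0.9335
After subsystem 5 (A=0.9927): product = 0.9267
A_sys = 0.9267

0.9267


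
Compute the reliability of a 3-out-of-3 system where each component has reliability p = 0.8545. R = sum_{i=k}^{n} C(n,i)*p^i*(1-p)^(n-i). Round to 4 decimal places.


k = 3, n = 3, p = 0.8545
i=3: C(3,3)=1 * 0.8545^3 * 0.1455^0 = 0.6239
R = sum of terms = 0.6239

0.6239


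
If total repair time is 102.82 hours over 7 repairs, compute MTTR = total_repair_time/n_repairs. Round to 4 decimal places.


total_repair_time = 102.82
n_repairs = 7
MTTR = 102.82 / 7
MTTR = 14.6886

14.6886


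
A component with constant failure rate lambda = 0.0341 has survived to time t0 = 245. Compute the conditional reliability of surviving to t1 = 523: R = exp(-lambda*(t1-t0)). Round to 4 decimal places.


lambda = 0.0341
t0 = 245, t1 = 523
t1 - t0 = 278
lambda * (t1-t0) = 0.0341 * 278 = 9.4798
R = exp(-9.4798)
R = 0.0001

0.0001


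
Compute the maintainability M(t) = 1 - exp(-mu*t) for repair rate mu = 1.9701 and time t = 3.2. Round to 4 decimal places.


mu = 1.9701, t = 3.2
mu * t = 1.9701 * 3.2 = 6.3043
exp(-6.3043) = 0.0018
M(t) = 1 - 0.0018
M(t) = 0.9982

0.9982


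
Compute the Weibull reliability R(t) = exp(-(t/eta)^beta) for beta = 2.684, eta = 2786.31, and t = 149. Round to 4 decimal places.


beta = 2.684, eta = 2786.31, t = 149
t/eta = 149 / 2786.31 = 0.0535
(t/eta)^beta = 0.0535^2.684 = 0.0004
R(t) = exp(-0.0004)
R(t) = 0.9996

0.9996


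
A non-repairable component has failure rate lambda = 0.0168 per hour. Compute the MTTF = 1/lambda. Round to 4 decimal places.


lambda = 0.0168
MTTF = 1 / 0.0168
MTTF = 59.5238

59.5238


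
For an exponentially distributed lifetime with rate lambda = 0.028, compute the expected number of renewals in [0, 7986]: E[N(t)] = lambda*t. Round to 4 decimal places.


lambda = 0.028
t = 7986
E[N(t)] = lambda * t
E[N(t)] = 0.028 * 7986
E[N(t)] = 223.608

223.608


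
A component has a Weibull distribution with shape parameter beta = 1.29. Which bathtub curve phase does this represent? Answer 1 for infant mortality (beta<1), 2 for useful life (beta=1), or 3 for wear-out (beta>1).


beta = 1.29
Compare beta to 1:
beta < 1 => infant mortality (phase 1)
beta = 1 => useful life (phase 2)
beta > 1 => wear-out (phase 3)
Since beta = 1.29, this is wear-out (increasing failure rate)
Phase = 3

3


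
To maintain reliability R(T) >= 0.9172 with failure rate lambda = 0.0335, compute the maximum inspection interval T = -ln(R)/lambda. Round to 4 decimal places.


R_target = 0.9172
lambda = 0.0335
-ln(0.9172) = 0.0864
T = 0.0864 / 0.0335
T = 2.58

2.58


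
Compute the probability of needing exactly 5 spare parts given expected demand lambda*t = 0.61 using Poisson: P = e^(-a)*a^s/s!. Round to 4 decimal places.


a = 0.61, s = 5
e^(-a) = e^(-0.61) = 0.5434
a^s = 0.61^5 = 0.0845
s! = 120
P = 0.5434 * 0.0845 / 120
P = 0.0004

0.0004


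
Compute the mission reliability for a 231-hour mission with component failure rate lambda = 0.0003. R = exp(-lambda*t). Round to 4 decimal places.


lambda = 0.0003
mission_time = 231
lambda * t = 0.0003 * 231 = 0.0693
R = exp(-0.0693)
R = 0.933

0.933


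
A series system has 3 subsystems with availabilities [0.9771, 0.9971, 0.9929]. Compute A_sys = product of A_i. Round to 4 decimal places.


Subsystems: [0.9771, 0.9971, 0.9929]
After subsystem 1 (A=0.9771): product = 0.9771
After subsystem 2 (A=0.9971): product = 0.9743
After subsystem 3 (A=0.9929): product = 0.9673
A_sys = 0.9673

0.9673


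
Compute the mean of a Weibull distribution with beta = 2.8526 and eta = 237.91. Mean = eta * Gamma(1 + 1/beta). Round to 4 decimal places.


beta = 2.8526, eta = 237.91
1/beta = 0.3506
1 + 1/beta = 1.3506
Gamma(1.3506) = 0.8911
Mean = 237.91 * 0.8911
Mean = 212.0004

212.0004


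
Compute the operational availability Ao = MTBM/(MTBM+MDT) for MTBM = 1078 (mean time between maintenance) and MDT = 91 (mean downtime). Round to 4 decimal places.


MTBM = 1078
MDT = 91
MTBM + MDT = 1169
Ao = 1078 / 1169
Ao = 0.9222

0.9222


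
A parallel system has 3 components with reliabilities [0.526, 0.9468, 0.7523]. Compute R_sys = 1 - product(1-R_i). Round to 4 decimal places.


Components: [0.526, 0.9468, 0.7523]
(1 - 0.526) = 0.474, running product = 0.474
(1 - 0.9468) = 0.0532, running product = 0.0252
(1 - 0.7523) = 0.2477, running product = 0.0062
Product of (1-R_i) = 0.0062
R_sys = 1 - 0.0062 = 0.9938

0.9938


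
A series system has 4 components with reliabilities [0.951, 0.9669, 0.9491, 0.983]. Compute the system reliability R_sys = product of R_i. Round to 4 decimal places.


Components: [0.951, 0.9669, 0.9491, 0.983]
After component 1 (R=0.951): product = 0.951
After component 2 (R=0.9669): product = 0.9195
After component 3 (R=0.9491): product = 0.8727
After component 4 (R=0.983): product = 0.8579
R_sys = 0.8579

0.8579


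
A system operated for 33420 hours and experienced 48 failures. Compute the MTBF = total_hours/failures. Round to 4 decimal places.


total_hours = 33420
failures = 48
MTBF = 33420 / 48
MTBF = 696.25

696.25


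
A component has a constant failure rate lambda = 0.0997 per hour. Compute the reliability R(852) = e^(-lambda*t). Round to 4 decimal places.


lambda = 0.0997
t = 852
lambda * t = 84.9444
R(t) = e^(-84.9444)
R(t) = 0.0

0.0


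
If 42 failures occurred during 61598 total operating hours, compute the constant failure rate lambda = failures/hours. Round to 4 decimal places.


failures = 42
total_hours = 61598
lambda = 42 / 61598
lambda = 0.0007

0.0007


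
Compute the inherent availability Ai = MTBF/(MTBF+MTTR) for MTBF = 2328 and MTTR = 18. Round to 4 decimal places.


MTBF = 2328
MTTR = 18
MTBF + MTTR = 2346
Ai = 2328 / 2346
Ai = 0.9923

0.9923


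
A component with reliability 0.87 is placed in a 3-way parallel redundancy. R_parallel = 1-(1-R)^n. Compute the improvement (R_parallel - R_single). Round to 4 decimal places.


R_single = 0.87, n = 3
1 - R_single = 0.13
(1 - R_single)^n = 0.13^3 = 0.0022
R_parallel = 1 - 0.0022 = 0.9978
Improvement = 0.9978 - 0.87
Improvement = 0.1278

0.1278


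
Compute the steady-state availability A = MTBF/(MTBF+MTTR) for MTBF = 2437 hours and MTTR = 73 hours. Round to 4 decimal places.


MTBF = 2437
MTTR = 73
MTBF + MTTR = 2510
A = 2437 / 2510
A = 0.9709

0.9709


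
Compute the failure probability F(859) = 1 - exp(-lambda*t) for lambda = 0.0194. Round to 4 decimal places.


lambda = 0.0194, t = 859
lambda * t = 16.6646
exp(-16.6646) = 0.0
F(t) = 1 - 0.0
F(t) = 1.0

1.0


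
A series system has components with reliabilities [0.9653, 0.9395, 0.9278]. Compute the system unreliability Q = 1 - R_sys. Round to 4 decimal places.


Components: [0.9653, 0.9395, 0.9278]
After component 1: product = 0.9653
After component 2: product = 0.9069
After component 3: product = 0.8414
R_sys = 0.8414
Q = 1 - 0.8414 = 0.1586

0.1586


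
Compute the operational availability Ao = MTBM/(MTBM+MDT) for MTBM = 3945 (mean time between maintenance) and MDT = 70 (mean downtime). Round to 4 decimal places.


MTBM = 3945
MDT = 70
MTBM + MDT = 4015
Ao = 3945 / 4015
Ao = 0.9826

0.9826


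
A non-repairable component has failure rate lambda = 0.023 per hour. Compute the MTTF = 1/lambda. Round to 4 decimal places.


lambda = 0.023
MTTF = 1 / 0.023
MTTF = 43.4783

43.4783


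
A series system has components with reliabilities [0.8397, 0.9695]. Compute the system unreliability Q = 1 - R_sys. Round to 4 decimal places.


Components: [0.8397, 0.9695]
After component 1: product = 0.8397
After component 2: product = 0.8141
R_sys = 0.8141
Q = 1 - 0.8141 = 0.1859

0.1859


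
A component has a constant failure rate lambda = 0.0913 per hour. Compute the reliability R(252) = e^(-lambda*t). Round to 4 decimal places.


lambda = 0.0913
t = 252
lambda * t = 23.0076
R(t) = e^(-23.0076)
R(t) = 0.0

0.0


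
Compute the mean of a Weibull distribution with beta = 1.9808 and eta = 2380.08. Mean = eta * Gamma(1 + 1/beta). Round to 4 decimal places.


beta = 1.9808, eta = 2380.08
1/beta = 0.5048
1 + 1/beta = 1.5048
Gamma(1.5048) = 0.8864
Mean = 2380.08 * 0.8864
Mean = 2109.6872

2109.6872


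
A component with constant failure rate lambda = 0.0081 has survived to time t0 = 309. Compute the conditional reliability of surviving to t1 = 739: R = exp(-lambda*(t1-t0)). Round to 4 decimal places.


lambda = 0.0081
t0 = 309, t1 = 739
t1 - t0 = 430
lambda * (t1-t0) = 0.0081 * 430 = 3.483
R = exp(-3.483)
R = 0.0307

0.0307


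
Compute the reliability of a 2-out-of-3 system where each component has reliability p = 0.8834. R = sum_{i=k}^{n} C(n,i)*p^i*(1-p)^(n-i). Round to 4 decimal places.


k = 2, n = 3, p = 0.8834
i=2: C(3,2)=3 * 0.8834^2 * 0.1166^1 = 0.273
i=3: C(3,3)=1 * 0.8834^3 * 0.1166^0 = 0.6894
R = sum of terms = 0.9624

0.9624


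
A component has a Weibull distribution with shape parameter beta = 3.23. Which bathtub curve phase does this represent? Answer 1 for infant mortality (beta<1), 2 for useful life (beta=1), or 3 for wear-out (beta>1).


beta = 3.23
Compare beta to 1:
beta < 1 => infant mortality (phase 1)
beta = 1 => useful life (phase 2)
beta > 1 => wear-out (phase 3)
Since beta = 3.23, this is wear-out (increasing failure rate)
Phase = 3

3


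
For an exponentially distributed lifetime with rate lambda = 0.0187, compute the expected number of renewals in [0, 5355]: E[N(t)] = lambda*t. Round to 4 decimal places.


lambda = 0.0187
t = 5355
E[N(t)] = lambda * t
E[N(t)] = 0.0187 * 5355
E[N(t)] = 100.1385

100.1385


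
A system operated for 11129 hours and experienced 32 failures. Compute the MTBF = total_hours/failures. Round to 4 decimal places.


total_hours = 11129
failures = 32
MTBF = 11129 / 32
MTBF = 347.7812

347.7812


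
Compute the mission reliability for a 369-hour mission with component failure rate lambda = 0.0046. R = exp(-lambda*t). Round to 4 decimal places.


lambda = 0.0046
mission_time = 369
lambda * t = 0.0046 * 369 = 1.6974
R = exp(-1.6974)
R = 0.1832

0.1832


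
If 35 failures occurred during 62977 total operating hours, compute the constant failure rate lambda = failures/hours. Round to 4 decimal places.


failures = 35
total_hours = 62977
lambda = 35 / 62977
lambda = 0.0006

0.0006


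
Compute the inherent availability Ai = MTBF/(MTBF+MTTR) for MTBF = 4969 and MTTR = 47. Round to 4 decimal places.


MTBF = 4969
MTTR = 47
MTBF + MTTR = 5016
Ai = 4969 / 5016
Ai = 0.9906

0.9906


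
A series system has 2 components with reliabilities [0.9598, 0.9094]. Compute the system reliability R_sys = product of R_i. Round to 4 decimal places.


Components: [0.9598, 0.9094]
After component 1 (R=0.9598): product = 0.9598
After component 2 (R=0.9094): product = 0.8728
R_sys = 0.8728

0.8728


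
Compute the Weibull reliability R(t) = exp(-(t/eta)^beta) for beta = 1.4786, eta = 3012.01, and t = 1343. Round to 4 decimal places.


beta = 1.4786, eta = 3012.01, t = 1343
t/eta = 1343 / 3012.01 = 0.4459
(t/eta)^beta = 0.4459^1.4786 = 0.3029
R(t) = exp(-0.3029)
R(t) = 0.7387

0.7387


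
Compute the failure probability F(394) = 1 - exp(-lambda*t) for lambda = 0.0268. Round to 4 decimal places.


lambda = 0.0268, t = 394
lambda * t = 10.5592
exp(-10.5592) = 0.0
F(t) = 1 - 0.0
F(t) = 1.0

1.0


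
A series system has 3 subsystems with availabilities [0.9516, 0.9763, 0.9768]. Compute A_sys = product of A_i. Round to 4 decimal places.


Subsystems: [0.9516, 0.9763, 0.9768]
After subsystem 1 (A=0.9516): product = 0.9516
After subsystem 2 (A=0.9763): product = 0.929
After subsystem 3 (A=0.9768): product = 0.9075
A_sys = 0.9075

0.9075


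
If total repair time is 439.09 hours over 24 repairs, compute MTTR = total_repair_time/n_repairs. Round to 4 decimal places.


total_repair_time = 439.09
n_repairs = 24
MTTR = 439.09 / 24
MTTR = 18.2954

18.2954
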